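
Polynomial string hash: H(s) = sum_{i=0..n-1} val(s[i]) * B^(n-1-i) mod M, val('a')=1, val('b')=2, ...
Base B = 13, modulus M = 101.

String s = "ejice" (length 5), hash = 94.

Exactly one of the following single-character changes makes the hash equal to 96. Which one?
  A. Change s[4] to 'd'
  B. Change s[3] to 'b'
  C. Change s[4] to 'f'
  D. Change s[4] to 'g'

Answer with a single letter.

Answer: D

Derivation:
Option A: s[4]='e'->'d', delta=(4-5)*13^0 mod 101 = 100, hash=94+100 mod 101 = 93
Option B: s[3]='c'->'b', delta=(2-3)*13^1 mod 101 = 88, hash=94+88 mod 101 = 81
Option C: s[4]='e'->'f', delta=(6-5)*13^0 mod 101 = 1, hash=94+1 mod 101 = 95
Option D: s[4]='e'->'g', delta=(7-5)*13^0 mod 101 = 2, hash=94+2 mod 101 = 96 <-- target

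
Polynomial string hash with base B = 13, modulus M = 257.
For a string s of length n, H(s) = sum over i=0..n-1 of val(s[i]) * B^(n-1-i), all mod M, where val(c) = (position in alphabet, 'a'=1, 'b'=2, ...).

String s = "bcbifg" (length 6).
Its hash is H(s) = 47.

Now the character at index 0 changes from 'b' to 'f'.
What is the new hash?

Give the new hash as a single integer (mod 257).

val('b') = 2, val('f') = 6
Position k = 0, exponent = n-1-k = 5
B^5 mod M = 13^5 mod 257 = 185
Delta = (6 - 2) * 185 mod 257 = 226
New hash = (47 + 226) mod 257 = 16

Answer: 16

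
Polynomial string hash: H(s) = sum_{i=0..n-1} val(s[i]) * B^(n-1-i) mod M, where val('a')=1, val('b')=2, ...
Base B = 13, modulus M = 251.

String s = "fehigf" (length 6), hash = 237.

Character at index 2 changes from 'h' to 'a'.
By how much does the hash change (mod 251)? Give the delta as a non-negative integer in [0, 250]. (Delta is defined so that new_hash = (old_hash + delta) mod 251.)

Answer: 183

Derivation:
Delta formula: (val(new) - val(old)) * B^(n-1-k) mod M
  val('a') - val('h') = 1 - 8 = -7
  B^(n-1-k) = 13^3 mod 251 = 189
  Delta = -7 * 189 mod 251 = 183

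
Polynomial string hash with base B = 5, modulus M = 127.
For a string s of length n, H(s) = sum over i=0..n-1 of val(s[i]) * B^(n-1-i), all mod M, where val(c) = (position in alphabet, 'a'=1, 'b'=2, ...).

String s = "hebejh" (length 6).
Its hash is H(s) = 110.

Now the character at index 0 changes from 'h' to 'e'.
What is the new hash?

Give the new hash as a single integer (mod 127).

val('h') = 8, val('e') = 5
Position k = 0, exponent = n-1-k = 5
B^5 mod M = 5^5 mod 127 = 77
Delta = (5 - 8) * 77 mod 127 = 23
New hash = (110 + 23) mod 127 = 6

Answer: 6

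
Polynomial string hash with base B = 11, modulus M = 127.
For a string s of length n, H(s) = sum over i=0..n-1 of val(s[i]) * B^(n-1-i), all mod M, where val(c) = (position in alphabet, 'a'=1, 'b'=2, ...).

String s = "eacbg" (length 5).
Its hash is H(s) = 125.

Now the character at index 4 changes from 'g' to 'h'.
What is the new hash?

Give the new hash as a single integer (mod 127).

Answer: 126

Derivation:
val('g') = 7, val('h') = 8
Position k = 4, exponent = n-1-k = 0
B^0 mod M = 11^0 mod 127 = 1
Delta = (8 - 7) * 1 mod 127 = 1
New hash = (125 + 1) mod 127 = 126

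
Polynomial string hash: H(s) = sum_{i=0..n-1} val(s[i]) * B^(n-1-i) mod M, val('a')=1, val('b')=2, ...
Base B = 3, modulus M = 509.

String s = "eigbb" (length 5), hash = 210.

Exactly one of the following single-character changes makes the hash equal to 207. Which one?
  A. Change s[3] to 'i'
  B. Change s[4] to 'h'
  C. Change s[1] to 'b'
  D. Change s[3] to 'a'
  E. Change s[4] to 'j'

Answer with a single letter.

Option A: s[3]='b'->'i', delta=(9-2)*3^1 mod 509 = 21, hash=210+21 mod 509 = 231
Option B: s[4]='b'->'h', delta=(8-2)*3^0 mod 509 = 6, hash=210+6 mod 509 = 216
Option C: s[1]='i'->'b', delta=(2-9)*3^3 mod 509 = 320, hash=210+320 mod 509 = 21
Option D: s[3]='b'->'a', delta=(1-2)*3^1 mod 509 = 506, hash=210+506 mod 509 = 207 <-- target
Option E: s[4]='b'->'j', delta=(10-2)*3^0 mod 509 = 8, hash=210+8 mod 509 = 218

Answer: D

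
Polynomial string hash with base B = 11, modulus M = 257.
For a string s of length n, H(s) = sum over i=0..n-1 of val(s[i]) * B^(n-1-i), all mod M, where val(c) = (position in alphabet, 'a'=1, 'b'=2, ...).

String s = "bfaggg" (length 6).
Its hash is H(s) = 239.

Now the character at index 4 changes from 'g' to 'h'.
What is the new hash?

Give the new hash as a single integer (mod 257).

Answer: 250

Derivation:
val('g') = 7, val('h') = 8
Position k = 4, exponent = n-1-k = 1
B^1 mod M = 11^1 mod 257 = 11
Delta = (8 - 7) * 11 mod 257 = 11
New hash = (239 + 11) mod 257 = 250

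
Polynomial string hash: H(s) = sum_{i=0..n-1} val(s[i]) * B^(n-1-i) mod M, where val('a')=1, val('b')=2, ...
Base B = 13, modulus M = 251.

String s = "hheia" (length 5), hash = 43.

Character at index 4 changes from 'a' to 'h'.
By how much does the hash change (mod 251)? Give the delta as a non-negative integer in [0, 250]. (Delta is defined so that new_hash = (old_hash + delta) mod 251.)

Answer: 7

Derivation:
Delta formula: (val(new) - val(old)) * B^(n-1-k) mod M
  val('h') - val('a') = 8 - 1 = 7
  B^(n-1-k) = 13^0 mod 251 = 1
  Delta = 7 * 1 mod 251 = 7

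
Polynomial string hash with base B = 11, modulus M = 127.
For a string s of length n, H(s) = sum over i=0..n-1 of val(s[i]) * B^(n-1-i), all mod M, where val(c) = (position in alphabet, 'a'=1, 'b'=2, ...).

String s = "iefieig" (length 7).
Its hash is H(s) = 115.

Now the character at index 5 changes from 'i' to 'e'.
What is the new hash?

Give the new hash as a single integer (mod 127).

Answer: 71

Derivation:
val('i') = 9, val('e') = 5
Position k = 5, exponent = n-1-k = 1
B^1 mod M = 11^1 mod 127 = 11
Delta = (5 - 9) * 11 mod 127 = 83
New hash = (115 + 83) mod 127 = 71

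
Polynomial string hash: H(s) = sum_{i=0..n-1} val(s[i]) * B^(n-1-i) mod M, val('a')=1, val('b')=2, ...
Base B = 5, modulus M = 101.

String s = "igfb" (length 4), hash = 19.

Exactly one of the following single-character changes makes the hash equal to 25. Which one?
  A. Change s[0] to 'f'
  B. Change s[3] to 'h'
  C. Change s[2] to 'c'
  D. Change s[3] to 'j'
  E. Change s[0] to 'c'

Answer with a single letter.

Answer: B

Derivation:
Option A: s[0]='i'->'f', delta=(6-9)*5^3 mod 101 = 29, hash=19+29 mod 101 = 48
Option B: s[3]='b'->'h', delta=(8-2)*5^0 mod 101 = 6, hash=19+6 mod 101 = 25 <-- target
Option C: s[2]='f'->'c', delta=(3-6)*5^1 mod 101 = 86, hash=19+86 mod 101 = 4
Option D: s[3]='b'->'j', delta=(10-2)*5^0 mod 101 = 8, hash=19+8 mod 101 = 27
Option E: s[0]='i'->'c', delta=(3-9)*5^3 mod 101 = 58, hash=19+58 mod 101 = 77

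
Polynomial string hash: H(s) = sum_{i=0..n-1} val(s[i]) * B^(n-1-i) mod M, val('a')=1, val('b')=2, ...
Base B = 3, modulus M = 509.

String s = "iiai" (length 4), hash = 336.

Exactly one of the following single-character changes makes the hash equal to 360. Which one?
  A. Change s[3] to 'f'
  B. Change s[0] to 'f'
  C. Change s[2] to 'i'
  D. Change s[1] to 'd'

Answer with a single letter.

Answer: C

Derivation:
Option A: s[3]='i'->'f', delta=(6-9)*3^0 mod 509 = 506, hash=336+506 mod 509 = 333
Option B: s[0]='i'->'f', delta=(6-9)*3^3 mod 509 = 428, hash=336+428 mod 509 = 255
Option C: s[2]='a'->'i', delta=(9-1)*3^1 mod 509 = 24, hash=336+24 mod 509 = 360 <-- target
Option D: s[1]='i'->'d', delta=(4-9)*3^2 mod 509 = 464, hash=336+464 mod 509 = 291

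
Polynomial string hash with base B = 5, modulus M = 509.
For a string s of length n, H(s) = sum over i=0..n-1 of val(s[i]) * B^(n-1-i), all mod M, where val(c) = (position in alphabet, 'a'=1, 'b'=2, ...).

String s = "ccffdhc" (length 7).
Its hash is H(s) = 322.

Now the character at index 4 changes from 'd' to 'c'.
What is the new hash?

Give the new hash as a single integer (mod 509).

Answer: 297

Derivation:
val('d') = 4, val('c') = 3
Position k = 4, exponent = n-1-k = 2
B^2 mod M = 5^2 mod 509 = 25
Delta = (3 - 4) * 25 mod 509 = 484
New hash = (322 + 484) mod 509 = 297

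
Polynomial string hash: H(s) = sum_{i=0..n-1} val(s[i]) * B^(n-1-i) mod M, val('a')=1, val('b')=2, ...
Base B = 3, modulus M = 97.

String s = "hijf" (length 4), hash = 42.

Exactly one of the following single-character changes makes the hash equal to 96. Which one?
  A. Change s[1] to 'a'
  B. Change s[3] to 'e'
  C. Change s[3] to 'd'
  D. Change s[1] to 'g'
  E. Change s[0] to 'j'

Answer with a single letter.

Answer: E

Derivation:
Option A: s[1]='i'->'a', delta=(1-9)*3^2 mod 97 = 25, hash=42+25 mod 97 = 67
Option B: s[3]='f'->'e', delta=(5-6)*3^0 mod 97 = 96, hash=42+96 mod 97 = 41
Option C: s[3]='f'->'d', delta=(4-6)*3^0 mod 97 = 95, hash=42+95 mod 97 = 40
Option D: s[1]='i'->'g', delta=(7-9)*3^2 mod 97 = 79, hash=42+79 mod 97 = 24
Option E: s[0]='h'->'j', delta=(10-8)*3^3 mod 97 = 54, hash=42+54 mod 97 = 96 <-- target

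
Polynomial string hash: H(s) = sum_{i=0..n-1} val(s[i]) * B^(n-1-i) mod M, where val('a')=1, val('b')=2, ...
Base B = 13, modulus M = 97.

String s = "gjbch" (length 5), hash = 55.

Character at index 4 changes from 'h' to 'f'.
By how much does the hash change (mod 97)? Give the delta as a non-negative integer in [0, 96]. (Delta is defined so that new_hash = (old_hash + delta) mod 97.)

Answer: 95

Derivation:
Delta formula: (val(new) - val(old)) * B^(n-1-k) mod M
  val('f') - val('h') = 6 - 8 = -2
  B^(n-1-k) = 13^0 mod 97 = 1
  Delta = -2 * 1 mod 97 = 95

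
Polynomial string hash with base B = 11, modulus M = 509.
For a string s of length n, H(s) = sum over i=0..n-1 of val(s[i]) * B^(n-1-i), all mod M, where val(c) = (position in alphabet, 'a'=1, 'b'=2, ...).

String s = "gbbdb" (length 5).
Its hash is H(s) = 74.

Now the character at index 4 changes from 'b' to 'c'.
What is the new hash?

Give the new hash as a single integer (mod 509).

val('b') = 2, val('c') = 3
Position k = 4, exponent = n-1-k = 0
B^0 mod M = 11^0 mod 509 = 1
Delta = (3 - 2) * 1 mod 509 = 1
New hash = (74 + 1) mod 509 = 75

Answer: 75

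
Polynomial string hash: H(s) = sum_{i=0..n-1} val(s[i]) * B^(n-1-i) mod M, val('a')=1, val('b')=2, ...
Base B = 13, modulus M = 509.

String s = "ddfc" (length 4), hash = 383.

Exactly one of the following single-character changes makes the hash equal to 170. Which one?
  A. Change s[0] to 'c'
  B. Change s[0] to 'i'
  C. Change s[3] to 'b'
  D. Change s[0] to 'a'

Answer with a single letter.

Answer: B

Derivation:
Option A: s[0]='d'->'c', delta=(3-4)*13^3 mod 509 = 348, hash=383+348 mod 509 = 222
Option B: s[0]='d'->'i', delta=(9-4)*13^3 mod 509 = 296, hash=383+296 mod 509 = 170 <-- target
Option C: s[3]='c'->'b', delta=(2-3)*13^0 mod 509 = 508, hash=383+508 mod 509 = 382
Option D: s[0]='d'->'a', delta=(1-4)*13^3 mod 509 = 26, hash=383+26 mod 509 = 409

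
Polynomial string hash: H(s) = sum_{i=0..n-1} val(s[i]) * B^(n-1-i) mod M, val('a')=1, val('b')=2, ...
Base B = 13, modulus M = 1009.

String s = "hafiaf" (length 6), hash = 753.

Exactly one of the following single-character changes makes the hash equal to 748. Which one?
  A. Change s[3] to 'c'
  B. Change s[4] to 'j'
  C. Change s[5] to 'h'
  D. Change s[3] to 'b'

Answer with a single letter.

Option A: s[3]='i'->'c', delta=(3-9)*13^2 mod 1009 = 1004, hash=753+1004 mod 1009 = 748 <-- target
Option B: s[4]='a'->'j', delta=(10-1)*13^1 mod 1009 = 117, hash=753+117 mod 1009 = 870
Option C: s[5]='f'->'h', delta=(8-6)*13^0 mod 1009 = 2, hash=753+2 mod 1009 = 755
Option D: s[3]='i'->'b', delta=(2-9)*13^2 mod 1009 = 835, hash=753+835 mod 1009 = 579

Answer: A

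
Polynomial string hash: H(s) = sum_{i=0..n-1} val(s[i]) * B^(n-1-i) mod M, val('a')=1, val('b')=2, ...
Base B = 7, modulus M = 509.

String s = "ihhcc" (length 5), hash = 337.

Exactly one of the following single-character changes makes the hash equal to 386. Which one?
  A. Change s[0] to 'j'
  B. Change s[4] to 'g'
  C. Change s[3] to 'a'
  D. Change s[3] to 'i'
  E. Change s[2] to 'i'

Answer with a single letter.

Answer: E

Derivation:
Option A: s[0]='i'->'j', delta=(10-9)*7^4 mod 509 = 365, hash=337+365 mod 509 = 193
Option B: s[4]='c'->'g', delta=(7-3)*7^0 mod 509 = 4, hash=337+4 mod 509 = 341
Option C: s[3]='c'->'a', delta=(1-3)*7^1 mod 509 = 495, hash=337+495 mod 509 = 323
Option D: s[3]='c'->'i', delta=(9-3)*7^1 mod 509 = 42, hash=337+42 mod 509 = 379
Option E: s[2]='h'->'i', delta=(9-8)*7^2 mod 509 = 49, hash=337+49 mod 509 = 386 <-- target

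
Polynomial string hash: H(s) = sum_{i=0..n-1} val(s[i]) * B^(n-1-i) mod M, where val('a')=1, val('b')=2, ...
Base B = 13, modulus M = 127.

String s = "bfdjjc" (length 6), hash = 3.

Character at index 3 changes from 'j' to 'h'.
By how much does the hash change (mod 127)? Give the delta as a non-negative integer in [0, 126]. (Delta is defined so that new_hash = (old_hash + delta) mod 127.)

Delta formula: (val(new) - val(old)) * B^(n-1-k) mod M
  val('h') - val('j') = 8 - 10 = -2
  B^(n-1-k) = 13^2 mod 127 = 42
  Delta = -2 * 42 mod 127 = 43

Answer: 43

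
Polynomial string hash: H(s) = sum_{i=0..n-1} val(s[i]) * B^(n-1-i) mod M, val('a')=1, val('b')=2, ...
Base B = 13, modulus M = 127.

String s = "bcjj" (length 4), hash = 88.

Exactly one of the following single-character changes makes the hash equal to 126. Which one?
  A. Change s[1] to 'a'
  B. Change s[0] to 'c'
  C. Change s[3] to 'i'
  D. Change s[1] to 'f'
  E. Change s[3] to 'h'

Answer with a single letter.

Answer: B

Derivation:
Option A: s[1]='c'->'a', delta=(1-3)*13^2 mod 127 = 43, hash=88+43 mod 127 = 4
Option B: s[0]='b'->'c', delta=(3-2)*13^3 mod 127 = 38, hash=88+38 mod 127 = 126 <-- target
Option C: s[3]='j'->'i', delta=(9-10)*13^0 mod 127 = 126, hash=88+126 mod 127 = 87
Option D: s[1]='c'->'f', delta=(6-3)*13^2 mod 127 = 126, hash=88+126 mod 127 = 87
Option E: s[3]='j'->'h', delta=(8-10)*13^0 mod 127 = 125, hash=88+125 mod 127 = 86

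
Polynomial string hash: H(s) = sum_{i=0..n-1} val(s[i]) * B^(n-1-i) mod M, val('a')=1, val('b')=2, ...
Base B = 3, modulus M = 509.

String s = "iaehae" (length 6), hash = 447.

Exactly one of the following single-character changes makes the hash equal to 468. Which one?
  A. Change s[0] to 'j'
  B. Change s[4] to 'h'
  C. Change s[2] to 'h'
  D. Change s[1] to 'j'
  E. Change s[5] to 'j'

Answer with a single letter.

Option A: s[0]='i'->'j', delta=(10-9)*3^5 mod 509 = 243, hash=447+243 mod 509 = 181
Option B: s[4]='a'->'h', delta=(8-1)*3^1 mod 509 = 21, hash=447+21 mod 509 = 468 <-- target
Option C: s[2]='e'->'h', delta=(8-5)*3^3 mod 509 = 81, hash=447+81 mod 509 = 19
Option D: s[1]='a'->'j', delta=(10-1)*3^4 mod 509 = 220, hash=447+220 mod 509 = 158
Option E: s[5]='e'->'j', delta=(10-5)*3^0 mod 509 = 5, hash=447+5 mod 509 = 452

Answer: B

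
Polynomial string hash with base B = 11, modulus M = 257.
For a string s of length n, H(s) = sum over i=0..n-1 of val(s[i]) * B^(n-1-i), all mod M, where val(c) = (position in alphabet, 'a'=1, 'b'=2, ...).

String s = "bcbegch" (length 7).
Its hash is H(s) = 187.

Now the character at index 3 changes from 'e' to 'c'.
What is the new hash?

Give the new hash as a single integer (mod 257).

val('e') = 5, val('c') = 3
Position k = 3, exponent = n-1-k = 3
B^3 mod M = 11^3 mod 257 = 46
Delta = (3 - 5) * 46 mod 257 = 165
New hash = (187 + 165) mod 257 = 95

Answer: 95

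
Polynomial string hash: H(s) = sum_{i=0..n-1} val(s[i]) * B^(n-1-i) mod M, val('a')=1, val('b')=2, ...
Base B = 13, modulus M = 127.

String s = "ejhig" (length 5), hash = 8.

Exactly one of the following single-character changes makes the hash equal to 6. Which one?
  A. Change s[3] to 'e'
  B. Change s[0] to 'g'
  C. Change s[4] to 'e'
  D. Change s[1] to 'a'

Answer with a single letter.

Answer: C

Derivation:
Option A: s[3]='i'->'e', delta=(5-9)*13^1 mod 127 = 75, hash=8+75 mod 127 = 83
Option B: s[0]='e'->'g', delta=(7-5)*13^4 mod 127 = 99, hash=8+99 mod 127 = 107
Option C: s[4]='g'->'e', delta=(5-7)*13^0 mod 127 = 125, hash=8+125 mod 127 = 6 <-- target
Option D: s[1]='j'->'a', delta=(1-10)*13^3 mod 127 = 39, hash=8+39 mod 127 = 47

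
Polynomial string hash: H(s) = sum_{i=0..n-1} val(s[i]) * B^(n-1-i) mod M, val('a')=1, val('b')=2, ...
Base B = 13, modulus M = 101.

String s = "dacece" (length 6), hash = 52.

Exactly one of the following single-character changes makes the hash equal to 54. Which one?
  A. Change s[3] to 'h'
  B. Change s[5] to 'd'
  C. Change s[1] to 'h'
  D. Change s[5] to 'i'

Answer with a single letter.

Option A: s[3]='e'->'h', delta=(8-5)*13^2 mod 101 = 2, hash=52+2 mod 101 = 54 <-- target
Option B: s[5]='e'->'d', delta=(4-5)*13^0 mod 101 = 100, hash=52+100 mod 101 = 51
Option C: s[1]='a'->'h', delta=(8-1)*13^4 mod 101 = 48, hash=52+48 mod 101 = 100
Option D: s[5]='e'->'i', delta=(9-5)*13^0 mod 101 = 4, hash=52+4 mod 101 = 56

Answer: A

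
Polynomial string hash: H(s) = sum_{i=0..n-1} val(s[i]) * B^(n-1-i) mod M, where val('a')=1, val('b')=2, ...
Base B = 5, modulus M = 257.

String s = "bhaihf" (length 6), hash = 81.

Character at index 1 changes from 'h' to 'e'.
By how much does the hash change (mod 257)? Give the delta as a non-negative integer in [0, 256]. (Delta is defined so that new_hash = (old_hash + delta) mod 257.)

Answer: 181

Derivation:
Delta formula: (val(new) - val(old)) * B^(n-1-k) mod M
  val('e') - val('h') = 5 - 8 = -3
  B^(n-1-k) = 5^4 mod 257 = 111
  Delta = -3 * 111 mod 257 = 181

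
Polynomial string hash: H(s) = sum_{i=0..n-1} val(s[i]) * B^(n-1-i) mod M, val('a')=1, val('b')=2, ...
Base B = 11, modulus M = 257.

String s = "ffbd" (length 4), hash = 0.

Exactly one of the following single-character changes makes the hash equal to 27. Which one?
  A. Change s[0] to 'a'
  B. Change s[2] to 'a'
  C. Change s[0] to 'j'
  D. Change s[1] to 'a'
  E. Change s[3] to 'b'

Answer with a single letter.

Answer: A

Derivation:
Option A: s[0]='f'->'a', delta=(1-6)*11^3 mod 257 = 27, hash=0+27 mod 257 = 27 <-- target
Option B: s[2]='b'->'a', delta=(1-2)*11^1 mod 257 = 246, hash=0+246 mod 257 = 246
Option C: s[0]='f'->'j', delta=(10-6)*11^3 mod 257 = 184, hash=0+184 mod 257 = 184
Option D: s[1]='f'->'a', delta=(1-6)*11^2 mod 257 = 166, hash=0+166 mod 257 = 166
Option E: s[3]='d'->'b', delta=(2-4)*11^0 mod 257 = 255, hash=0+255 mod 257 = 255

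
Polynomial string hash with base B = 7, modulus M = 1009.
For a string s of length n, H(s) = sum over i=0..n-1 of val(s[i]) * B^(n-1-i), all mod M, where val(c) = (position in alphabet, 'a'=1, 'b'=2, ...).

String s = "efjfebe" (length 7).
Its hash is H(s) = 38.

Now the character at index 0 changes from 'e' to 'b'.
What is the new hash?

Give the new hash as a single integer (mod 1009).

Answer: 241

Derivation:
val('e') = 5, val('b') = 2
Position k = 0, exponent = n-1-k = 6
B^6 mod M = 7^6 mod 1009 = 605
Delta = (2 - 5) * 605 mod 1009 = 203
New hash = (38 + 203) mod 1009 = 241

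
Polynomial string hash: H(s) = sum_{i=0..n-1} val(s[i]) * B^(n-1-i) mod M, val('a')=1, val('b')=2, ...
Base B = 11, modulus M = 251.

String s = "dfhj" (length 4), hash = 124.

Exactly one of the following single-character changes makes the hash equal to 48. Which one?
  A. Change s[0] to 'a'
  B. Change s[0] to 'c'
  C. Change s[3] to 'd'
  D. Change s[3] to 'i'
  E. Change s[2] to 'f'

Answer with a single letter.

Option A: s[0]='d'->'a', delta=(1-4)*11^3 mod 251 = 23, hash=124+23 mod 251 = 147
Option B: s[0]='d'->'c', delta=(3-4)*11^3 mod 251 = 175, hash=124+175 mod 251 = 48 <-- target
Option C: s[3]='j'->'d', delta=(4-10)*11^0 mod 251 = 245, hash=124+245 mod 251 = 118
Option D: s[3]='j'->'i', delta=(9-10)*11^0 mod 251 = 250, hash=124+250 mod 251 = 123
Option E: s[2]='h'->'f', delta=(6-8)*11^1 mod 251 = 229, hash=124+229 mod 251 = 102

Answer: B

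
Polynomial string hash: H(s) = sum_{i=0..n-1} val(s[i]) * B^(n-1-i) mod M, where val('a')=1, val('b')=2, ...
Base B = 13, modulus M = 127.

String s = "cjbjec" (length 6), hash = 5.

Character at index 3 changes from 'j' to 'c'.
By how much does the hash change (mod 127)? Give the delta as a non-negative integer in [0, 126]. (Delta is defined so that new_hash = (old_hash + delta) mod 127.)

Delta formula: (val(new) - val(old)) * B^(n-1-k) mod M
  val('c') - val('j') = 3 - 10 = -7
  B^(n-1-k) = 13^2 mod 127 = 42
  Delta = -7 * 42 mod 127 = 87

Answer: 87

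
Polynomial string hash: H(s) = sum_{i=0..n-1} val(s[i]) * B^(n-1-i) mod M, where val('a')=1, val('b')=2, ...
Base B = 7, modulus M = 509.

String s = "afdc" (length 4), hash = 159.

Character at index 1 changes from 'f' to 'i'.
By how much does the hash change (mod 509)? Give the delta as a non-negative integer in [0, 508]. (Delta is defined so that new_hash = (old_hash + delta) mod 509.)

Answer: 147

Derivation:
Delta formula: (val(new) - val(old)) * B^(n-1-k) mod M
  val('i') - val('f') = 9 - 6 = 3
  B^(n-1-k) = 7^2 mod 509 = 49
  Delta = 3 * 49 mod 509 = 147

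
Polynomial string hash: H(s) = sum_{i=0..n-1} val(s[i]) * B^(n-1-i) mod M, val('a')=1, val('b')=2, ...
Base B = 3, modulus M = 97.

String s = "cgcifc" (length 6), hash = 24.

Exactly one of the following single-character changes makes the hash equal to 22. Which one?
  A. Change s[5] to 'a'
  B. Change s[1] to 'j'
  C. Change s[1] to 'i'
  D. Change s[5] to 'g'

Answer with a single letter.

Answer: A

Derivation:
Option A: s[5]='c'->'a', delta=(1-3)*3^0 mod 97 = 95, hash=24+95 mod 97 = 22 <-- target
Option B: s[1]='g'->'j', delta=(10-7)*3^4 mod 97 = 49, hash=24+49 mod 97 = 73
Option C: s[1]='g'->'i', delta=(9-7)*3^4 mod 97 = 65, hash=24+65 mod 97 = 89
Option D: s[5]='c'->'g', delta=(7-3)*3^0 mod 97 = 4, hash=24+4 mod 97 = 28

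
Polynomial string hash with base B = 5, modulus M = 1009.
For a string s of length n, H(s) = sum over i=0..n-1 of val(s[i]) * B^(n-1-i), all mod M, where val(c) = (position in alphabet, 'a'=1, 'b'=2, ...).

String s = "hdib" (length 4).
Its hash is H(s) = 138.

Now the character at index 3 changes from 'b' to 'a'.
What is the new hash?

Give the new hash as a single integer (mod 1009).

val('b') = 2, val('a') = 1
Position k = 3, exponent = n-1-k = 0
B^0 mod M = 5^0 mod 1009 = 1
Delta = (1 - 2) * 1 mod 1009 = 1008
New hash = (138 + 1008) mod 1009 = 137

Answer: 137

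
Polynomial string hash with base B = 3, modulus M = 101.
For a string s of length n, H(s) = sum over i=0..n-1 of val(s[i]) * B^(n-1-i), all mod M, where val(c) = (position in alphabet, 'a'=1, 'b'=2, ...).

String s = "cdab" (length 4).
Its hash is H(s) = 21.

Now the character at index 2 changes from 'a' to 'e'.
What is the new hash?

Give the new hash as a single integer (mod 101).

Answer: 33

Derivation:
val('a') = 1, val('e') = 5
Position k = 2, exponent = n-1-k = 1
B^1 mod M = 3^1 mod 101 = 3
Delta = (5 - 1) * 3 mod 101 = 12
New hash = (21 + 12) mod 101 = 33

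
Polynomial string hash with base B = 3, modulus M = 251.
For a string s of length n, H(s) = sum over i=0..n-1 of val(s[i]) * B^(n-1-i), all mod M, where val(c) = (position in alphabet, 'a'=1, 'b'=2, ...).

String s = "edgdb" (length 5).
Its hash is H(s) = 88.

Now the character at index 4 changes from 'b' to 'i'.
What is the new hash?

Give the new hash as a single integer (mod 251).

Answer: 95

Derivation:
val('b') = 2, val('i') = 9
Position k = 4, exponent = n-1-k = 0
B^0 mod M = 3^0 mod 251 = 1
Delta = (9 - 2) * 1 mod 251 = 7
New hash = (88 + 7) mod 251 = 95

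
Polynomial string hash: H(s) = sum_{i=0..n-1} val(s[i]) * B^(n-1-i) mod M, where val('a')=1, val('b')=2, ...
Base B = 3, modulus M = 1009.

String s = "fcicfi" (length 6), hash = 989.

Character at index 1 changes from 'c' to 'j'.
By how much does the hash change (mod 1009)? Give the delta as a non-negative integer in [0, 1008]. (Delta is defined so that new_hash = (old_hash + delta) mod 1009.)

Delta formula: (val(new) - val(old)) * B^(n-1-k) mod M
  val('j') - val('c') = 10 - 3 = 7
  B^(n-1-k) = 3^4 mod 1009 = 81
  Delta = 7 * 81 mod 1009 = 567

Answer: 567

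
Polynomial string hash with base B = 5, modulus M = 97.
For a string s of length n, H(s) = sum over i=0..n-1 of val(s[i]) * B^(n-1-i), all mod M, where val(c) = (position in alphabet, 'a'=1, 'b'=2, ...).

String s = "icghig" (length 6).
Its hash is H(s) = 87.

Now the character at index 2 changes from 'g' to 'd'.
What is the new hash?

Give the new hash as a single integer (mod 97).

val('g') = 7, val('d') = 4
Position k = 2, exponent = n-1-k = 3
B^3 mod M = 5^3 mod 97 = 28
Delta = (4 - 7) * 28 mod 97 = 13
New hash = (87 + 13) mod 97 = 3

Answer: 3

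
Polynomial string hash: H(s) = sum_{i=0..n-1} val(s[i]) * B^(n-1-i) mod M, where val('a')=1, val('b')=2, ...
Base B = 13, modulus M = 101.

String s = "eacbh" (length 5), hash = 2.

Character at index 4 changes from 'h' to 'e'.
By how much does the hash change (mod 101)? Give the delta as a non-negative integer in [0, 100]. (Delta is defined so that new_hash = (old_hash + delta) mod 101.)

Answer: 98

Derivation:
Delta formula: (val(new) - val(old)) * B^(n-1-k) mod M
  val('e') - val('h') = 5 - 8 = -3
  B^(n-1-k) = 13^0 mod 101 = 1
  Delta = -3 * 1 mod 101 = 98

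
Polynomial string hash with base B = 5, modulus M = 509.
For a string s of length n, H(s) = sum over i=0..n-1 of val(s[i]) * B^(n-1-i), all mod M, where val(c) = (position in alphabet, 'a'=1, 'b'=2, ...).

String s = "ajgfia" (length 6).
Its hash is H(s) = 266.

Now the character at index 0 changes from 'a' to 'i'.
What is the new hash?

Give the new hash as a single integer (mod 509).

val('a') = 1, val('i') = 9
Position k = 0, exponent = n-1-k = 5
B^5 mod M = 5^5 mod 509 = 71
Delta = (9 - 1) * 71 mod 509 = 59
New hash = (266 + 59) mod 509 = 325

Answer: 325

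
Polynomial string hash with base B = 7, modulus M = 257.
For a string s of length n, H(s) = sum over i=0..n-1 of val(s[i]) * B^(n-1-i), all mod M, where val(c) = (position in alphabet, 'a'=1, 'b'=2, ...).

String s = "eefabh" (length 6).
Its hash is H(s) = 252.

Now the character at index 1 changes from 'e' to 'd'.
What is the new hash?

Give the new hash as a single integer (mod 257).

val('e') = 5, val('d') = 4
Position k = 1, exponent = n-1-k = 4
B^4 mod M = 7^4 mod 257 = 88
Delta = (4 - 5) * 88 mod 257 = 169
New hash = (252 + 169) mod 257 = 164

Answer: 164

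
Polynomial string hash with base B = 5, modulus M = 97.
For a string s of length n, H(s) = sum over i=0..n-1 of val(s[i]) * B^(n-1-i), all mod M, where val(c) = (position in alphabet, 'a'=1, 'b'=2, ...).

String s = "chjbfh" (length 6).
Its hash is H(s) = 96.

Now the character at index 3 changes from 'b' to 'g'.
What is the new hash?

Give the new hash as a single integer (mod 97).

Answer: 27

Derivation:
val('b') = 2, val('g') = 7
Position k = 3, exponent = n-1-k = 2
B^2 mod M = 5^2 mod 97 = 25
Delta = (7 - 2) * 25 mod 97 = 28
New hash = (96 + 28) mod 97 = 27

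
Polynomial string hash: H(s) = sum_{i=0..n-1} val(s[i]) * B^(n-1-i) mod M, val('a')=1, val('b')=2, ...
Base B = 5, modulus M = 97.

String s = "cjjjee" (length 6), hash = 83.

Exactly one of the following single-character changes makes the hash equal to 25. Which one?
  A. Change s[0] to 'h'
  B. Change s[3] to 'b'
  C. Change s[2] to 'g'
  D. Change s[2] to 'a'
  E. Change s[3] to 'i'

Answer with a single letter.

Option A: s[0]='c'->'h', delta=(8-3)*5^5 mod 97 = 8, hash=83+8 mod 97 = 91
Option B: s[3]='j'->'b', delta=(2-10)*5^2 mod 97 = 91, hash=83+91 mod 97 = 77
Option C: s[2]='j'->'g', delta=(7-10)*5^3 mod 97 = 13, hash=83+13 mod 97 = 96
Option D: s[2]='j'->'a', delta=(1-10)*5^3 mod 97 = 39, hash=83+39 mod 97 = 25 <-- target
Option E: s[3]='j'->'i', delta=(9-10)*5^2 mod 97 = 72, hash=83+72 mod 97 = 58

Answer: D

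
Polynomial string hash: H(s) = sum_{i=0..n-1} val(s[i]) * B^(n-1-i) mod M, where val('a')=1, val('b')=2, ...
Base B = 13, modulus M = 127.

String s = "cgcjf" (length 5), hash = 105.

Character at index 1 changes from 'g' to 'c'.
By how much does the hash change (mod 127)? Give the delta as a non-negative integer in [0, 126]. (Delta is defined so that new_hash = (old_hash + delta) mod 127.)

Answer: 102

Derivation:
Delta formula: (val(new) - val(old)) * B^(n-1-k) mod M
  val('c') - val('g') = 3 - 7 = -4
  B^(n-1-k) = 13^3 mod 127 = 38
  Delta = -4 * 38 mod 127 = 102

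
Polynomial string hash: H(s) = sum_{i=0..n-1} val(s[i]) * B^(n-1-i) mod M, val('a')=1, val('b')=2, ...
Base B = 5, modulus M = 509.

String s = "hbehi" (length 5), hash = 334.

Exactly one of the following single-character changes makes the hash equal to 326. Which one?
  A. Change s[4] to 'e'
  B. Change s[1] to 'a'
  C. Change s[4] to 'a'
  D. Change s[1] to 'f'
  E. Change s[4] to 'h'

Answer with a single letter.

Option A: s[4]='i'->'e', delta=(5-9)*5^0 mod 509 = 505, hash=334+505 mod 509 = 330
Option B: s[1]='b'->'a', delta=(1-2)*5^3 mod 509 = 384, hash=334+384 mod 509 = 209
Option C: s[4]='i'->'a', delta=(1-9)*5^0 mod 509 = 501, hash=334+501 mod 509 = 326 <-- target
Option D: s[1]='b'->'f', delta=(6-2)*5^3 mod 509 = 500, hash=334+500 mod 509 = 325
Option E: s[4]='i'->'h', delta=(8-9)*5^0 mod 509 = 508, hash=334+508 mod 509 = 333

Answer: C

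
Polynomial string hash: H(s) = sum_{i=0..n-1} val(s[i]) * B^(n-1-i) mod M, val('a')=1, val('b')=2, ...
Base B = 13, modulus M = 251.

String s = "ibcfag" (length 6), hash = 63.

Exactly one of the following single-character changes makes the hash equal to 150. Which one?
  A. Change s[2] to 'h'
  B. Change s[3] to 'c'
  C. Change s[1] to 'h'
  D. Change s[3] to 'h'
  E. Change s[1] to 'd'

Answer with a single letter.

Option A: s[2]='c'->'h', delta=(8-3)*13^3 mod 251 = 192, hash=63+192 mod 251 = 4
Option B: s[3]='f'->'c', delta=(3-6)*13^2 mod 251 = 246, hash=63+246 mod 251 = 58
Option C: s[1]='b'->'h', delta=(8-2)*13^4 mod 251 = 184, hash=63+184 mod 251 = 247
Option D: s[3]='f'->'h', delta=(8-6)*13^2 mod 251 = 87, hash=63+87 mod 251 = 150 <-- target
Option E: s[1]='b'->'d', delta=(4-2)*13^4 mod 251 = 145, hash=63+145 mod 251 = 208

Answer: D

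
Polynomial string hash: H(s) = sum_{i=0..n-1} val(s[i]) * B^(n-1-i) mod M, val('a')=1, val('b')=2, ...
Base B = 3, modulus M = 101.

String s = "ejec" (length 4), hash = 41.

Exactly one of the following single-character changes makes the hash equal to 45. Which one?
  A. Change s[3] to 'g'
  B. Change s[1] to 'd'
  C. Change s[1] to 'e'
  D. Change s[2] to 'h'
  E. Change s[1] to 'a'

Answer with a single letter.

Answer: A

Derivation:
Option A: s[3]='c'->'g', delta=(7-3)*3^0 mod 101 = 4, hash=41+4 mod 101 = 45 <-- target
Option B: s[1]='j'->'d', delta=(4-10)*3^2 mod 101 = 47, hash=41+47 mod 101 = 88
Option C: s[1]='j'->'e', delta=(5-10)*3^2 mod 101 = 56, hash=41+56 mod 101 = 97
Option D: s[2]='e'->'h', delta=(8-5)*3^1 mod 101 = 9, hash=41+9 mod 101 = 50
Option E: s[1]='j'->'a', delta=(1-10)*3^2 mod 101 = 20, hash=41+20 mod 101 = 61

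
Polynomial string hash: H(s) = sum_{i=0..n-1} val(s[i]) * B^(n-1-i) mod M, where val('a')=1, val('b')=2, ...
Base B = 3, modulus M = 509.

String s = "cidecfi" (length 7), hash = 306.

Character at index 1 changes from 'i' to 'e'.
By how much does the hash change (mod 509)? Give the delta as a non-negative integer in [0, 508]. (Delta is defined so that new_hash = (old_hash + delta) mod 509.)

Answer: 46

Derivation:
Delta formula: (val(new) - val(old)) * B^(n-1-k) mod M
  val('e') - val('i') = 5 - 9 = -4
  B^(n-1-k) = 3^5 mod 509 = 243
  Delta = -4 * 243 mod 509 = 46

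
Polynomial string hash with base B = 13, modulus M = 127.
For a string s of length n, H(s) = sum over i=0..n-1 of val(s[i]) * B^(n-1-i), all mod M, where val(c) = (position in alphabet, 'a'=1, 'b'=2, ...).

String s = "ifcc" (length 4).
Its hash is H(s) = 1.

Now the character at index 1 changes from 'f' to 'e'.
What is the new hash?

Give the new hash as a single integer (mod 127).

val('f') = 6, val('e') = 5
Position k = 1, exponent = n-1-k = 2
B^2 mod M = 13^2 mod 127 = 42
Delta = (5 - 6) * 42 mod 127 = 85
New hash = (1 + 85) mod 127 = 86

Answer: 86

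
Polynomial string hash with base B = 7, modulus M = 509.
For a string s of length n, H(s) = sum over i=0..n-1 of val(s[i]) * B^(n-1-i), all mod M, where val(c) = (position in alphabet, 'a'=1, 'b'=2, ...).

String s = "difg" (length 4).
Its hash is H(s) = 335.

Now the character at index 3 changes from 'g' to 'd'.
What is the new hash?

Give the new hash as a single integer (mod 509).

Answer: 332

Derivation:
val('g') = 7, val('d') = 4
Position k = 3, exponent = n-1-k = 0
B^0 mod M = 7^0 mod 509 = 1
Delta = (4 - 7) * 1 mod 509 = 506
New hash = (335 + 506) mod 509 = 332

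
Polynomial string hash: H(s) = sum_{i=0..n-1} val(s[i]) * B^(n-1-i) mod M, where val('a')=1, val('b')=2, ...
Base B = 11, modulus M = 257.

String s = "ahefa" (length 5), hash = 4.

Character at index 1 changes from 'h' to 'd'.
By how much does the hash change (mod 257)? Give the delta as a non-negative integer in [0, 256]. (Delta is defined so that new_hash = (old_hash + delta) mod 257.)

Answer: 73

Derivation:
Delta formula: (val(new) - val(old)) * B^(n-1-k) mod M
  val('d') - val('h') = 4 - 8 = -4
  B^(n-1-k) = 11^3 mod 257 = 46
  Delta = -4 * 46 mod 257 = 73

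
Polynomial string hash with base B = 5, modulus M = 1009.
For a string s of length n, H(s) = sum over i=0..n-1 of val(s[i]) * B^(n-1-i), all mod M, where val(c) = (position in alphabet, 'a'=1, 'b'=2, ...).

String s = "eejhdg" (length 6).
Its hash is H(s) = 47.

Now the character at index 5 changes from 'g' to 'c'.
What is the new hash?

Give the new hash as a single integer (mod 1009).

Answer: 43

Derivation:
val('g') = 7, val('c') = 3
Position k = 5, exponent = n-1-k = 0
B^0 mod M = 5^0 mod 1009 = 1
Delta = (3 - 7) * 1 mod 1009 = 1005
New hash = (47 + 1005) mod 1009 = 43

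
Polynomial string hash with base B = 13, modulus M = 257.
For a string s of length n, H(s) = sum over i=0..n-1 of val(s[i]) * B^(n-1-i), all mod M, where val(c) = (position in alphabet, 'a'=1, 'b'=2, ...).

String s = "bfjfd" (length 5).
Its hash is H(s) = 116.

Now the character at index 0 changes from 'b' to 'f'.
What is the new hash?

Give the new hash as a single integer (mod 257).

val('b') = 2, val('f') = 6
Position k = 0, exponent = n-1-k = 4
B^4 mod M = 13^4 mod 257 = 34
Delta = (6 - 2) * 34 mod 257 = 136
New hash = (116 + 136) mod 257 = 252

Answer: 252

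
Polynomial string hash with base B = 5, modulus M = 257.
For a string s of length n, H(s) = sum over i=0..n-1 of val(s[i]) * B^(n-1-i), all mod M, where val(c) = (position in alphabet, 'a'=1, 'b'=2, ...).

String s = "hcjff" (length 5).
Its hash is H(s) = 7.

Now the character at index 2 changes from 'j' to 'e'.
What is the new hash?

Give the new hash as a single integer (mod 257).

val('j') = 10, val('e') = 5
Position k = 2, exponent = n-1-k = 2
B^2 mod M = 5^2 mod 257 = 25
Delta = (5 - 10) * 25 mod 257 = 132
New hash = (7 + 132) mod 257 = 139

Answer: 139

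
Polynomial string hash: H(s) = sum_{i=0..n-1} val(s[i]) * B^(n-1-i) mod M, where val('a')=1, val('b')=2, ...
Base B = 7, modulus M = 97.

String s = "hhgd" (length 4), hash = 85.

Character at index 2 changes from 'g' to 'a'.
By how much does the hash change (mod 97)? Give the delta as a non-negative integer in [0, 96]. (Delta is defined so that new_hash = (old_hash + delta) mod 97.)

Answer: 55

Derivation:
Delta formula: (val(new) - val(old)) * B^(n-1-k) mod M
  val('a') - val('g') = 1 - 7 = -6
  B^(n-1-k) = 7^1 mod 97 = 7
  Delta = -6 * 7 mod 97 = 55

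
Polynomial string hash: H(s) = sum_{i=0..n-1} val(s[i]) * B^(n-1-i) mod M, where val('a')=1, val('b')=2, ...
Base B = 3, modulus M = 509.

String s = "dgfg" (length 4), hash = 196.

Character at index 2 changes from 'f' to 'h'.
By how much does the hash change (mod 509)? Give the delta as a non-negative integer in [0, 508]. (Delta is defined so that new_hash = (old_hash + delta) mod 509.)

Answer: 6

Derivation:
Delta formula: (val(new) - val(old)) * B^(n-1-k) mod M
  val('h') - val('f') = 8 - 6 = 2
  B^(n-1-k) = 3^1 mod 509 = 3
  Delta = 2 * 3 mod 509 = 6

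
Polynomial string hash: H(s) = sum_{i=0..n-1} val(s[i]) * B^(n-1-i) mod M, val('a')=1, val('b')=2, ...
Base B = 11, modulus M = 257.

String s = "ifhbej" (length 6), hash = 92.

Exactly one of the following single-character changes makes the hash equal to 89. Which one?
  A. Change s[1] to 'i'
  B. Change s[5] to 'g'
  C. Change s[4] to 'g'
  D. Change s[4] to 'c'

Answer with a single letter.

Answer: B

Derivation:
Option A: s[1]='f'->'i', delta=(9-6)*11^4 mod 257 = 233, hash=92+233 mod 257 = 68
Option B: s[5]='j'->'g', delta=(7-10)*11^0 mod 257 = 254, hash=92+254 mod 257 = 89 <-- target
Option C: s[4]='e'->'g', delta=(7-5)*11^1 mod 257 = 22, hash=92+22 mod 257 = 114
Option D: s[4]='e'->'c', delta=(3-5)*11^1 mod 257 = 235, hash=92+235 mod 257 = 70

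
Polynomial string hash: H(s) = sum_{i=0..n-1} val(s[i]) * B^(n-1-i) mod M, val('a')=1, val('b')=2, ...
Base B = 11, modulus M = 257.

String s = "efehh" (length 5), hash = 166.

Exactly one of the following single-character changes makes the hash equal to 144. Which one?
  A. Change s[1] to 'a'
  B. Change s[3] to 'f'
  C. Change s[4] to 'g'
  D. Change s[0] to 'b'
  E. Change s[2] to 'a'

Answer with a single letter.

Option A: s[1]='f'->'a', delta=(1-6)*11^3 mod 257 = 27, hash=166+27 mod 257 = 193
Option B: s[3]='h'->'f', delta=(6-8)*11^1 mod 257 = 235, hash=166+235 mod 257 = 144 <-- target
Option C: s[4]='h'->'g', delta=(7-8)*11^0 mod 257 = 256, hash=166+256 mod 257 = 165
Option D: s[0]='e'->'b', delta=(2-5)*11^4 mod 257 = 24, hash=166+24 mod 257 = 190
Option E: s[2]='e'->'a', delta=(1-5)*11^2 mod 257 = 30, hash=166+30 mod 257 = 196

Answer: B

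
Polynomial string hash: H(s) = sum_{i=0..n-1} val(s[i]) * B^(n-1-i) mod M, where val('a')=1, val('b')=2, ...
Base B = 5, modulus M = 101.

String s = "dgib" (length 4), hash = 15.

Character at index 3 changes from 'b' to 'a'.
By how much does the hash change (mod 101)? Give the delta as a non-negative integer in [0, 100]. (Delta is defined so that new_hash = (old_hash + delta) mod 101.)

Delta formula: (val(new) - val(old)) * B^(n-1-k) mod M
  val('a') - val('b') = 1 - 2 = -1
  B^(n-1-k) = 5^0 mod 101 = 1
  Delta = -1 * 1 mod 101 = 100

Answer: 100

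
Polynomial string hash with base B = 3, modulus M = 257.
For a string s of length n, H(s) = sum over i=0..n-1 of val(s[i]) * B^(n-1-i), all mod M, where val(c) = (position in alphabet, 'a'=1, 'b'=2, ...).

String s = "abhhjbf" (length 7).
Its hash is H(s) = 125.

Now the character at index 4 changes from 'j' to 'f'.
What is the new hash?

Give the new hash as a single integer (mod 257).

Answer: 89

Derivation:
val('j') = 10, val('f') = 6
Position k = 4, exponent = n-1-k = 2
B^2 mod M = 3^2 mod 257 = 9
Delta = (6 - 10) * 9 mod 257 = 221
New hash = (125 + 221) mod 257 = 89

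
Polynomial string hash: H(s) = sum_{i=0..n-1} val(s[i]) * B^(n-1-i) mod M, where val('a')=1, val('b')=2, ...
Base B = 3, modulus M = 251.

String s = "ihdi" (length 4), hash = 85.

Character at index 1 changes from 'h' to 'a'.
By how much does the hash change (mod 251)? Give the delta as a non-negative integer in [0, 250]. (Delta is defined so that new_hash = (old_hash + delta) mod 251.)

Delta formula: (val(new) - val(old)) * B^(n-1-k) mod M
  val('a') - val('h') = 1 - 8 = -7
  B^(n-1-k) = 3^2 mod 251 = 9
  Delta = -7 * 9 mod 251 = 188

Answer: 188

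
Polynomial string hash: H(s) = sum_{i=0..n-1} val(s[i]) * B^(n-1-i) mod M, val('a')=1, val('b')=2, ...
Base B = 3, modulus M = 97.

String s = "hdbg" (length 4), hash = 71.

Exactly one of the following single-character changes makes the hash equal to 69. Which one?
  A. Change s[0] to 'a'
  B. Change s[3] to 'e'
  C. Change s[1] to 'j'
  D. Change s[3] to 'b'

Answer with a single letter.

Answer: B

Derivation:
Option A: s[0]='h'->'a', delta=(1-8)*3^3 mod 97 = 5, hash=71+5 mod 97 = 76
Option B: s[3]='g'->'e', delta=(5-7)*3^0 mod 97 = 95, hash=71+95 mod 97 = 69 <-- target
Option C: s[1]='d'->'j', delta=(10-4)*3^2 mod 97 = 54, hash=71+54 mod 97 = 28
Option D: s[3]='g'->'b', delta=(2-7)*3^0 mod 97 = 92, hash=71+92 mod 97 = 66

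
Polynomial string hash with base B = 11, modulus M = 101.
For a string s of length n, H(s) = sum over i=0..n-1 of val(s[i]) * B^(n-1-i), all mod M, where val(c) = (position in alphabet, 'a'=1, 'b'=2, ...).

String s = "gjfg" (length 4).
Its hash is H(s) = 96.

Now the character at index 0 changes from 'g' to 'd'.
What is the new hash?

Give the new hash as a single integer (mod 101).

Answer: 42

Derivation:
val('g') = 7, val('d') = 4
Position k = 0, exponent = n-1-k = 3
B^3 mod M = 11^3 mod 101 = 18
Delta = (4 - 7) * 18 mod 101 = 47
New hash = (96 + 47) mod 101 = 42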